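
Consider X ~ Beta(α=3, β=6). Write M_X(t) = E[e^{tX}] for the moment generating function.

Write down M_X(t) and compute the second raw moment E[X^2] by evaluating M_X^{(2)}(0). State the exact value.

E[X^2] = M^(2)(0) = 2/15

M_X(t) = ₁F₁(3; 9; t)
M^(2)(t) = 2*₁F₁(5; 11; t)/15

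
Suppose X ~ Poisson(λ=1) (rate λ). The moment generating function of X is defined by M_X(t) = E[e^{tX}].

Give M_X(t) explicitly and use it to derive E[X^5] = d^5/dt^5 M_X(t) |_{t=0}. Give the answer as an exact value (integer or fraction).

M_X(t) = e^(e^(t) - 1)
dM/dt = e^(-1)*e^(t)*e^(e^(t))
d^2M/dt^2 = (e^(2*t)*e^(e^(t)) + e^(t)*e^(e^(t)))*e^(-1)
d^3M/dt^3 = (e^(3*t)*e^(e^(t)) + 3*e^(2*t)*e^(e^(t)) + e^(t)*e^(e^(t)))*e^(-1)
d^4M/dt^4 = (e^(4*t)*e^(e^(t)) + 6*e^(3*t)*e^(e^(t)) + 7*e^(2*t)*e^(e^(t)) + e^(t)*e^(e^(t)))*e^(-1)
d^5M/dt^5 = (e^(5*t)*e^(e^(t)) + 10*e^(4*t)*e^(e^(t)) + 25*e^(3*t)*e^(e^(t)) + 15*e^(2*t)*e^(e^(t)) + e^(t)*e^(e^(t)))*e^(-1)

E[X^5] = d^5M/dt^5 |_{t=0} = 52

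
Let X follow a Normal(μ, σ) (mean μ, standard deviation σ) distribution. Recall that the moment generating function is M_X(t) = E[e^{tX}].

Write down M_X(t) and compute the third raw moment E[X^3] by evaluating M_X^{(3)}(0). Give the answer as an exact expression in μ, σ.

E[X^3] = D^3[M](0) = μ*(μ^2 + 3*σ^2)

M_X(t) = e^(μ*t + σ^2*t^2/2)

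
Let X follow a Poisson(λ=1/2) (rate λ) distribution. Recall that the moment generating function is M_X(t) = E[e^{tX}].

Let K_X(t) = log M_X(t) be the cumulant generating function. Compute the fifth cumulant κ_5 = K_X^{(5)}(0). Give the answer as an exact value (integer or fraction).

M_X(t) = e^(e^(t)/2 - 1/2)
K_X(t) = log M_X(t) = e^(t)/2 - 1/2
K^(5)(t) = e^(t)/2

κ_5 = K^(5)(0) = 1/2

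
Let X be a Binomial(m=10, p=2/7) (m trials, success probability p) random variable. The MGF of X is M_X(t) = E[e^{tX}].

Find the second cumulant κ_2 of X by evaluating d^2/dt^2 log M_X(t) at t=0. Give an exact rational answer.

M_X(t) = (2*e^(t)/7 + 5/7)^10
K_X(t) = log M_X(t) = 10*log(2*e^(t)/7 + 5/7)
K^(2)(t) = 100*e^(t)/(4*e^(2*t) + 20*e^(t) + 25)

κ_2 = K^(2)(0) = 100/49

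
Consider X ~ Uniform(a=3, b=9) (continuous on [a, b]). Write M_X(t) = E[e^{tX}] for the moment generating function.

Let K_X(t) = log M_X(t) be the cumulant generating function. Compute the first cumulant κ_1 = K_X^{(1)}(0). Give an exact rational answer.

κ_1 = K′(0) = 6

M_X(t) = (e^(9*t) - e^(3*t))/(6*t)
K_X(t) = log M_X(t) = -log(t) + log(e^(9*t) - e^(3*t)) - log(6)
K′(t) = (9*t*e^(6*t) - 3*t - e^(6*t) + 1)/(t*e^(6*t) - t)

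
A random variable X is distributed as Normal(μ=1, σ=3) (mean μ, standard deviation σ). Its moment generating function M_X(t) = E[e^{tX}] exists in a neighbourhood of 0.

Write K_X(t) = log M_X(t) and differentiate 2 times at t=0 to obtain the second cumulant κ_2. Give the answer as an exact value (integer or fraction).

κ_2 = d^2K/dt^2 |_{t=0} = 9

M_X(t) = e^(9*t^2/2 + t)
K_X(t) = log M_X(t) = 9*t^2/2 + t
dK/dt = 9*t + 1
d^2K/dt^2 = 9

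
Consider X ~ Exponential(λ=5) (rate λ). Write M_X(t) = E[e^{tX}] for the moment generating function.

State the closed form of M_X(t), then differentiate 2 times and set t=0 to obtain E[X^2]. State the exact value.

E[X^2] = d^2M/dt^2 |_{t=0} = 2/25

M_X(t) = 5/(5 - t)
dM/dt = 5/(t^2 - 10*t + 25)
d^2M/dt^2 = -10/(t^3 - 15*t^2 + 75*t - 125)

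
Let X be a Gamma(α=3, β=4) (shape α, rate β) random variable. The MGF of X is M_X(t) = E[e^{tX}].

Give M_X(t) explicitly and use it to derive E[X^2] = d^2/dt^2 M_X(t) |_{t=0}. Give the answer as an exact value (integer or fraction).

M_X(t) = 64/(4 - t)^3
dM/dt = 192/(t^4 - 16*t^3 + 96*t^2 - 256*t + 256)
d^2M/dt^2 = -768/(t^5 - 20*t^4 + 160*t^3 - 640*t^2 + 1280*t - 1024)

E[X^2] = d^2M/dt^2 |_{t=0} = 3/4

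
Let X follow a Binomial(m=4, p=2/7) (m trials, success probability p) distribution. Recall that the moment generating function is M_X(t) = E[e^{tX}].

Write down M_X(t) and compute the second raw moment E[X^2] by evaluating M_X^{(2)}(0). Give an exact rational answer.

E[X^2] = d^2M/dt^2 |_{t=0} = 104/49

M_X(t) = (2*e^(t)/7 + 5/7)^4
dM/dt = 64*e^(4*t)/2401 + 480*e^(3*t)/2401 + 1200*e^(2*t)/2401 + 1000*e^(t)/2401
d^2M/dt^2 = 256*e^(4*t)/2401 + 1440*e^(3*t)/2401 + 2400*e^(2*t)/2401 + 1000*e^(t)/2401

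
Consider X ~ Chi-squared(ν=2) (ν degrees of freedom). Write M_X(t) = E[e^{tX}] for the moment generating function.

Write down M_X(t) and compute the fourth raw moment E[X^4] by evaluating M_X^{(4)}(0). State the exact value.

E[X^4] = M^(4)(0) = 384

M_X(t) = 1/(1 - 2*t)
M^(4)(t) = -384/(32*t^5 - 80*t^4 + 80*t^3 - 40*t^2 + 10*t - 1)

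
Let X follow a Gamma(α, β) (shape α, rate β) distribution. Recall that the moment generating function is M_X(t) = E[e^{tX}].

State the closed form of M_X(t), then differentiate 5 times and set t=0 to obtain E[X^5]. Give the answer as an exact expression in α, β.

E[X^5] = M′′′′′(0) = α*(α^4 + 10*α^3 + 35*α^2 + 50*α + 24)/β^5

M_X(t) = (β/(β - t))^α
M′(t) = -α*β^α*(1/(β - t))^α/(-β + t)
M′′(t) = (α^2*β^α*(1/(β - t))^α + α*β^α*(1/(β - t))^α)/(β^2 - 2*β*t + t^2)
M′′′(t) = (-α^3*β^α*(1/(β - t))^α - 3*α^2*β^α*(1/(β - t))^α - 2*α*β^α*(1/(β - t))^α)/(-β^3 + 3*β^2*t - 3*β*t^2 + t^3)
M′′′′(t) = (α^4*β^α*(1/(β - t))^α + 6*α^3*β^α*(1/(β - t))^α + 11*α^2*β^α*(1/(β - t))^α + 6*α*β^α*(1/(β - t))^α)/(β^4 - 4*β^3*t + 6*β^2*t^2 - 4*β*t^3 + t^4)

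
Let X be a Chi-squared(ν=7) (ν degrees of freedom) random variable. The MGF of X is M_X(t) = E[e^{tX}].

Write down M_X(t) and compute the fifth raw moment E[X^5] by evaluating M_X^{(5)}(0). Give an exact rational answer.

M_X(t) = (1 - 2*t)^(-7/2)
M′(t) = 7/(16*t^4*√(1 - 2*t) - 32*t^3*√(1 - 2*t) + 24*t^2*√(1 - 2*t) - 8*t*√(1 - 2*t) + √(1 - 2*t))
M′′(t) = -63/(32*t^5*√(1 - 2*t) - 80*t^4*√(1 - 2*t) + 80*t^3*√(1 - 2*t) - 40*t^2*√(1 - 2*t) + 10*t*√(1 - 2*t) - √(1 - 2*t))
M′′′(t) = 693/(64*t^6*√(1 - 2*t) - 192*t^5*√(1 - 2*t) + 240*t^4*√(1 - 2*t) - 160*t^3*√(1 - 2*t) + 60*t^2*√(1 - 2*t) - 12*t*√(1 - 2*t) + √(1 - 2*t))

E[X^5] = M′′′′′(0) = 135135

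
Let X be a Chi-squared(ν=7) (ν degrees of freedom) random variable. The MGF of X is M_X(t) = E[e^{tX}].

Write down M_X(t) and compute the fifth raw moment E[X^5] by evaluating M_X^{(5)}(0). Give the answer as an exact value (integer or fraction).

E[X^5] = M′′′′′(0) = 135135

M_X(t) = (1 - 2*t)^(-7/2)
M′(t) = 7/(16*t^4*√(1 - 2*t) - 32*t^3*√(1 - 2*t) + 24*t^2*√(1 - 2*t) - 8*t*√(1 - 2*t) + √(1 - 2*t))
M′′(t) = -63/(32*t^5*√(1 - 2*t) - 80*t^4*√(1 - 2*t) + 80*t^3*√(1 - 2*t) - 40*t^2*√(1 - 2*t) + 10*t*√(1 - 2*t) - √(1 - 2*t))
M′′′(t) = 693/(64*t^6*√(1 - 2*t) - 192*t^5*√(1 - 2*t) + 240*t^4*√(1 - 2*t) - 160*t^3*√(1 - 2*t) + 60*t^2*√(1 - 2*t) - 12*t*√(1 - 2*t) + √(1 - 2*t))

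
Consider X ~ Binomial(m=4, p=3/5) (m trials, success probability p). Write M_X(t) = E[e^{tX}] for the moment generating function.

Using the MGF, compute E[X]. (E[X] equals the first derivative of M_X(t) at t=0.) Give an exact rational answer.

M_X(t) = (3*e^(t)/5 + 2/5)^4
D[M](t) = 324*e^(4*t)/625 + 648*e^(3*t)/625 + 432*e^(2*t)/625 + 96*e^(t)/625

E[X] = D[M](0) = 12/5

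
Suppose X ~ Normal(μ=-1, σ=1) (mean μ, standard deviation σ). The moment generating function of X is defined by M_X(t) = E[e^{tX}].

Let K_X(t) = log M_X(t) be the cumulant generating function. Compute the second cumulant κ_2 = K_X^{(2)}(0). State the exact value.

M_X(t) = e^(t^2/2 - t)
K_X(t) = log M_X(t) = t^2/2 - t
dK/dt = t - 1
d^2K/dt^2 = 1

κ_2 = d^2K/dt^2 |_{t=0} = 1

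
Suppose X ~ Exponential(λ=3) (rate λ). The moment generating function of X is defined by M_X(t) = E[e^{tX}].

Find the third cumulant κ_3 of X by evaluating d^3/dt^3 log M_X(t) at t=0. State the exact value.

M_X(t) = 3/(3 - t)
K_X(t) = log M_X(t) = -log(3 - t) + log(3)
D^3[K](t) = -2/(t^3 - 9*t^2 + 27*t - 27)

κ_3 = D^3[K](0) = 2/27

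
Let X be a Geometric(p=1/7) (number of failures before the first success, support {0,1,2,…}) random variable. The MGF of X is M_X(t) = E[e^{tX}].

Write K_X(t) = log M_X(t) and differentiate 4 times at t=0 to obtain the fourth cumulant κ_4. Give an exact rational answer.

κ_4 = d^4K/dt^4 |_{t=0} = 10626

M_X(t) = 1/(7*(1 - 6*e^(t)/7))
K_X(t) = log M_X(t) = -log(1 - 6*e^(t)/7) - log(7)
dK/dt = -6*e^(t)/(6*e^(t) - 7)
d^2K/dt^2 = 42*e^(t)/(36*e^(2*t) - 84*e^(t) + 49)
d^3K/dt^3 = (-252*e^(2*t) - 294*e^(t))/(216*e^(3*t) - 756*e^(2*t) + 882*e^(t) - 343)
d^4K/dt^4 = (1512*e^(3*t) + 7056*e^(2*t) + 2058*e^(t))/(1296*e^(4*t) - 6048*e^(3*t) + 10584*e^(2*t) - 8232*e^(t) + 2401)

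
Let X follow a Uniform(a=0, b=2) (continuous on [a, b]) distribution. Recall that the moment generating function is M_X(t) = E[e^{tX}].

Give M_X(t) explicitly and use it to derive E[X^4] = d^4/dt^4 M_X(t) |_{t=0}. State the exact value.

E[X^4] = M′′′′(0) = 16/5

M_X(t) = (e^(2*t) - 1)/(2*t)
M′(t) = (2*t*e^(2*t) - e^(2*t) + 1)/(2*t^2)
M′′(t) = (2*t^2*e^(2*t) - 2*t*e^(2*t) + e^(2*t) - 1)/t^3
M′′′(t) = (4*t^3*e^(2*t) - 6*t^2*e^(2*t) + 6*t*e^(2*t) - 3*e^(2*t) + 3)/t^4
M′′′′(t) = (8*t^4*e^(2*t) - 16*t^3*e^(2*t) + 24*t^2*e^(2*t) - 24*t*e^(2*t) + 12*e^(2*t) - 12)/t^5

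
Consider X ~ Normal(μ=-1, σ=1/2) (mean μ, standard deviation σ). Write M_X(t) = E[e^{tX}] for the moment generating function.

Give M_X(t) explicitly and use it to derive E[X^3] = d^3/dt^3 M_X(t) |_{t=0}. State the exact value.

M_X(t) = e^(t^2/8 - t)
D^3[M](t) = (t^3*e^(t^2/8) - 12*t^2*e^(t^2/8) + 60*t*e^(t^2/8) - 112*e^(t^2/8))*e^(-t)/64

E[X^3] = D^3[M](0) = -7/4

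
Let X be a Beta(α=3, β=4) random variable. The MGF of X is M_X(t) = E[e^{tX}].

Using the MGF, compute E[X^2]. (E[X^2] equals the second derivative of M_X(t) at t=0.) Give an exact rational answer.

M_X(t) = ₁F₁(3; 7; t)
M′(t) = 3*₁F₁(4; 8; t)/7
M′′(t) = 3*₁F₁(5; 9; t)/14

E[X^2] = M′′(0) = 3/14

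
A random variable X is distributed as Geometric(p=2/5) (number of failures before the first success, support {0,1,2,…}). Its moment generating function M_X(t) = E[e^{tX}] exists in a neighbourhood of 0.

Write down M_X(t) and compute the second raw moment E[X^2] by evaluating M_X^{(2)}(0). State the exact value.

E[X^2] = D^2[M](0) = 6

M_X(t) = 2/(5*(1 - 3*e^(t)/5))
D^2[M](t) = (-18*e^(2*t) - 30*e^(t))/(27*e^(3*t) - 135*e^(2*t) + 225*e^(t) - 125)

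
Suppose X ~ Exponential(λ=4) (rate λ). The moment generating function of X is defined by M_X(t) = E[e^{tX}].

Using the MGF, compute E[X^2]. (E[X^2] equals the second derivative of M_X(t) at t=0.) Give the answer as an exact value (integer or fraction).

E[X^2] = d^2M/dt^2 |_{t=0} = 1/8

M_X(t) = 4/(4 - t)
dM/dt = 4/(t^2 - 8*t + 16)
d^2M/dt^2 = -8/(t^3 - 12*t^2 + 48*t - 64)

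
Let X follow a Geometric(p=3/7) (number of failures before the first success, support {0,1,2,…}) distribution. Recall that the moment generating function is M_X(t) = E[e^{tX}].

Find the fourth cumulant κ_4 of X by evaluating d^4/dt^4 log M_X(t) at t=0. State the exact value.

M_X(t) = 3/(7*(1 - 4*e^(t)/7))
K_X(t) = log M_X(t) = -log(1 - 4*e^(t)/7) - log(7) + log(3)
D^4[K](t) = (448*e^(3*t) + 3136*e^(2*t) + 1372*e^(t))/(256*e^(4*t) - 1792*e^(3*t) + 4704*e^(2*t) - 5488*e^(t) + 2401)

κ_4 = D^4[K](0) = 1652/27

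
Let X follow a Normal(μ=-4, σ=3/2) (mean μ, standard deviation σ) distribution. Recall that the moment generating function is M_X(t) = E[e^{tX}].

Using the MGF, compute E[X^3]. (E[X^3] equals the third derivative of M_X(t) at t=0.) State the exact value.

M_X(t) = e^(9*t^2/8 - 4*t)
dM/dt = 9*t*e^(-4*t)*e^(9*t^2/8)/4 - 4*e^(-4*t)*e^(9*t^2/8)
d^2M/dt^2 = (81*t^2*e^(9*t^2/8) - 288*t*e^(9*t^2/8) + 292*e^(9*t^2/8))*e^(-4*t)/16
d^3M/dt^3 = (729*t^3*e^(9*t^2/8) - 3888*t^2*e^(9*t^2/8) + 7884*t*e^(9*t^2/8) - 5824*e^(9*t^2/8))*e^(-4*t)/64

E[X^3] = d^3M/dt^3 |_{t=0} = -91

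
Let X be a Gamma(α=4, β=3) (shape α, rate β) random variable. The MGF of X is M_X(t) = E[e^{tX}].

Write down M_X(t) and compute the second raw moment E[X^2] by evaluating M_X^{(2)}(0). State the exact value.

E[X^2] = M′′(0) = 20/9

M_X(t) = 81/(3 - t)^4
M′(t) = -324/(t^5 - 15*t^4 + 90*t^3 - 270*t^2 + 405*t - 243)
M′′(t) = 1620/(t^6 - 18*t^5 + 135*t^4 - 540*t^3 + 1215*t^2 - 1458*t + 729)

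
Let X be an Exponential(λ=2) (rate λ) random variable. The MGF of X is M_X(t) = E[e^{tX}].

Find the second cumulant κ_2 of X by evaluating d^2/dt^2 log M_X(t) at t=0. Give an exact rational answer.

κ_2 = D^2[K](0) = 1/4

M_X(t) = 2/(2 - t)
K_X(t) = log M_X(t) = -log(2 - t) + log(2)
D^2[K](t) = 1/(t^2 - 4*t + 4)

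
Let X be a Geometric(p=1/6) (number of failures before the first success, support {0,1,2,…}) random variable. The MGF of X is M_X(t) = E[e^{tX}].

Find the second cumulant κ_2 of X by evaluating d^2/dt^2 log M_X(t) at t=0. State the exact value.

M_X(t) = 1/(6*(1 - 5*e^(t)/6))
K_X(t) = log M_X(t) = -log(1 - 5*e^(t)/6) - log(6)
dK/dt = -5*e^(t)/(5*e^(t) - 6)
d^2K/dt^2 = 30*e^(t)/(25*e^(2*t) - 60*e^(t) + 36)

κ_2 = d^2K/dt^2 |_{t=0} = 30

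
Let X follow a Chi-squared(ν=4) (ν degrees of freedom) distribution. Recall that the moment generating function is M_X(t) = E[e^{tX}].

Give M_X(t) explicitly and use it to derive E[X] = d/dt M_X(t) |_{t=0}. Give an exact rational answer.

M_X(t) = (1 - 2*t)^(-2)
D[M](t) = -4/(8*t^3 - 12*t^2 + 6*t - 1)

E[X] = D[M](0) = 4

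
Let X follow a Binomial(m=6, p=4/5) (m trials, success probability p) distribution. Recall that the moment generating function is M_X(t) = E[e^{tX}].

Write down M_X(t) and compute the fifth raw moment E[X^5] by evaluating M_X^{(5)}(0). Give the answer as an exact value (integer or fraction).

M_X(t) = (4*e^(t)/5 + 1/5)^6
M′(t) = 24576*e^(6*t)/15625 + 6144*e^(5*t)/3125 + 3072*e^(4*t)/3125 + 768*e^(3*t)/3125 + 96*e^(2*t)/3125 + 24*e^(t)/15625
M′′(t) = 147456*e^(6*t)/15625 + 6144*e^(5*t)/625 + 12288*e^(4*t)/3125 + 2304*e^(3*t)/3125 + 192*e^(2*t)/3125 + 24*e^(t)/15625
M′′′(t) = 884736*e^(6*t)/15625 + 6144*e^(5*t)/125 + 49152*e^(4*t)/3125 + 6912*e^(3*t)/3125 + 384*e^(2*t)/3125 + 24*e^(t)/15625
M′′′′(t) = 5308416*e^(6*t)/15625 + 6144*e^(5*t)/25 + 196608*e^(4*t)/3125 + 20736*e^(3*t)/3125 + 768*e^(2*t)/3125 + 24*e^(t)/15625
M′′′′′(t) = 31850496*e^(6*t)/15625 + 6144*e^(5*t)/5 + 786432*e^(4*t)/3125 + 62208*e^(3*t)/3125 + 1536*e^(2*t)/3125 + 24*e^(t)/15625

E[X^5] = M′′′′′(0) = 2212056/625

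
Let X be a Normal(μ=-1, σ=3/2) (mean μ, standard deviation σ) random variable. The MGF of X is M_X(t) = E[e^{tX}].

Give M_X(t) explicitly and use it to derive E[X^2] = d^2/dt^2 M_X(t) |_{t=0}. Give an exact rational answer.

M_X(t) = e^(9*t^2/8 - t)
D^2[M](t) = (81*t^2*e^(9*t^2/8) - 72*t*e^(9*t^2/8) + 52*e^(9*t^2/8))*e^(-t)/16

E[X^2] = D^2[M](0) = 13/4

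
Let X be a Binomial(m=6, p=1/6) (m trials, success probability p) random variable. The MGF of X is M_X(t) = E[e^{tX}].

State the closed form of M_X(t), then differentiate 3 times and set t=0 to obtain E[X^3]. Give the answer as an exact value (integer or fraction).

M_X(t) = (e^(t)/6 + 5/6)^6
M′(t) = e^(6*t)/7776 + 25*e^(5*t)/7776 + 125*e^(4*t)/3888 + 625*e^(3*t)/3888 + 3125*e^(2*t)/7776 + 3125*e^(t)/7776
M′′(t) = e^(6*t)/1296 + 125*e^(5*t)/7776 + 125*e^(4*t)/972 + 625*e^(3*t)/1296 + 3125*e^(2*t)/3888 + 3125*e^(t)/7776
M′′′(t) = e^(6*t)/216 + 625*e^(5*t)/7776 + 125*e^(4*t)/243 + 625*e^(3*t)/432 + 3125*e^(2*t)/1944 + 3125*e^(t)/7776

E[X^3] = M′′′(0) = 73/18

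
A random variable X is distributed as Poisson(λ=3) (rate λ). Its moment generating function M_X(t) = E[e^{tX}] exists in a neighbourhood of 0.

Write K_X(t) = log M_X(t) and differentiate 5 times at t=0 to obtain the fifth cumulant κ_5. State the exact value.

κ_5 = K^(5)(0) = 3

M_X(t) = e^(3*e^(t) - 3)
K_X(t) = log M_X(t) = 3*e^(t) - 3
K^(5)(t) = 3*e^(t)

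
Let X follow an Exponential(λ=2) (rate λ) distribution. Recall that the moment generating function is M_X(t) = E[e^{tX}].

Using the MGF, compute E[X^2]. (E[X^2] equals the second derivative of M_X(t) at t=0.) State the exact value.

M_X(t) = 2/(2 - t)
dM/dt = 2/(t^2 - 4*t + 4)
d^2M/dt^2 = -4/(t^3 - 6*t^2 + 12*t - 8)

E[X^2] = d^2M/dt^2 |_{t=0} = 1/2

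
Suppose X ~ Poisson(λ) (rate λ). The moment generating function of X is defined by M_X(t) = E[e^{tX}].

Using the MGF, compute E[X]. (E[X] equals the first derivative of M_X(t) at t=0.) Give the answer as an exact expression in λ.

M_X(t) = e^(λ*(e^(t) - 1))
M′(t) = λ*e^(-λ)*e^(t)*e^(λ*e^(t))

E[X] = M′(0) = λ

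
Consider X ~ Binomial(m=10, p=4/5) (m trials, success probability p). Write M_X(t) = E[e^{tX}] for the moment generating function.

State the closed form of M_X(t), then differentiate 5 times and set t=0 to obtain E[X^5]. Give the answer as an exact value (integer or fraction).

M_X(t) = (4*e^(t)/5 + 1/5)^10

E[X^5] = M′′′′′(0) = 25400552/625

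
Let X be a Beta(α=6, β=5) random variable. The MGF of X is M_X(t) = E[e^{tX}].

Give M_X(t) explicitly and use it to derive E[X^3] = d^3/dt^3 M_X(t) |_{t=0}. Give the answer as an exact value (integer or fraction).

M_X(t) = ₁F₁(6; 11; t)
D^3[M](t) = 28*₁F₁(9; 14; t)/143

E[X^3] = D^3[M](0) = 28/143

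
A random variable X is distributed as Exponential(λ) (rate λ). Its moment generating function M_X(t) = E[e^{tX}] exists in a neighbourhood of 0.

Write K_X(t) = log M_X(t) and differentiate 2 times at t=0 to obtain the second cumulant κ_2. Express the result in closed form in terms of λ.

M_X(t) = λ/(λ - t)
K_X(t) = log M_X(t) = log(λ) - log(λ - t)
K′(t) = -1/(-λ + t)
K′′(t) = 1/(λ^2 - 2*λ*t + t^2)

κ_2 = K′′(0) = λ^(-2)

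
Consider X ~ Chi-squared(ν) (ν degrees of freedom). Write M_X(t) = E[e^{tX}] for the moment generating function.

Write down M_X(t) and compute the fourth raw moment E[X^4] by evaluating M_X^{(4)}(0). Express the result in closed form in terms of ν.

M_X(t) = (1 - 2*t)^(-ν/2)
D^4[M](t) = (ν^4 + 12*ν^3 + 44*ν^2 + 48*ν)/(16*t^4*(1 - 2*t)^(ν/2) - 32*t^3*(1 - 2*t)^(ν/2) + 24*t^2*(1 - 2*t)^(ν/2) - 8*t*(1 - 2*t)^(ν/2) + (1 - 2*t)^(ν/2))

E[X^4] = D^4[M](0) = ν*(ν^3 + 12*ν^2 + 44*ν + 48)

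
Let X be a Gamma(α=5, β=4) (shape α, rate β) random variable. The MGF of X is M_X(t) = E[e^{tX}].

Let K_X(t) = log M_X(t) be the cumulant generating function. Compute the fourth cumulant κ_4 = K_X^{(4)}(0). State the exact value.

M_X(t) = 1024/(4 - t)^5
K_X(t) = log M_X(t) = -5*log(4 - t) + 10*log(2)
K^(4)(t) = 30/(t^4 - 16*t^3 + 96*t^2 - 256*t + 256)

κ_4 = K^(4)(0) = 15/128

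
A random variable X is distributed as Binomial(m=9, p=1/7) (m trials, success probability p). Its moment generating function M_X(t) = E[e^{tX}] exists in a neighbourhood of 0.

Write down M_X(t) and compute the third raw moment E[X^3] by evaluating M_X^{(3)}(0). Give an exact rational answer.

M_X(t) = (e^(t)/7 + 6/7)^9

E[X^3] = M^(3)(0) = 351/49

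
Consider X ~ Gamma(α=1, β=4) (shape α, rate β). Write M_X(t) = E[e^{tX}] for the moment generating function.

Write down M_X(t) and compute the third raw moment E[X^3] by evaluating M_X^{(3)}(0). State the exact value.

E[X^3] = M^(3)(0) = 3/32

M_X(t) = 4/(4 - t)
M^(3)(t) = 24/(t^4 - 16*t^3 + 96*t^2 - 256*t + 256)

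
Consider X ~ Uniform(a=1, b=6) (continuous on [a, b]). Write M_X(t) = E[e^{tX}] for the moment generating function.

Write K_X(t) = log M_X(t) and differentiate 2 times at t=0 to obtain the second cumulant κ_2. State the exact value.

κ_2 = d^2K/dt^2 |_{t=0} = 25/12

M_X(t) = (e^(6*t) - e^(t))/(5*t)
K_X(t) = log M_X(t) = -log(t) + log(e^(6*t) - e^(t)) - log(5)
dK/dt = (6*t*e^(5*t) - t - e^(5*t) + 1)/(t*e^(5*t) - t)
d^2K/dt^2 = (-25*t^2*e^(5*t) + e^(10*t) - 2*e^(5*t) + 1)/(t^2*e^(10*t) - 2*t^2*e^(5*t) + t^2)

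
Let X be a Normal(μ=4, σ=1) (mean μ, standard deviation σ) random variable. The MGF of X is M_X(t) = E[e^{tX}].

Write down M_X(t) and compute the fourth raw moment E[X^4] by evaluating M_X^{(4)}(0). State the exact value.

E[X^4] = D^4[M](0) = 355

M_X(t) = e^(t^2/2 + 4*t)
D^4[M](t) = t^4*e^(4*t)*e^(t^2/2) + 16*t^3*e^(4*t)*e^(t^2/2) + 102*t^2*e^(4*t)*e^(t^2/2) + 304*t*e^(4*t)*e^(t^2/2) + 355*e^(4*t)*e^(t^2/2)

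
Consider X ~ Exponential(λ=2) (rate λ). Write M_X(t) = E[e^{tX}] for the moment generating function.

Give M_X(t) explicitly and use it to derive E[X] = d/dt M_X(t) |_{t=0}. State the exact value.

M_X(t) = 2/(2 - t)
M′(t) = 2/(t^2 - 4*t + 4)

E[X] = M′(0) = 1/2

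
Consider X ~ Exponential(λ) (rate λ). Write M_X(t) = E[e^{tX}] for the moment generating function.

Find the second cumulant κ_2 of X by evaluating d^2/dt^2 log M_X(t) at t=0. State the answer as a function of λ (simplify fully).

κ_2 = K^(2)(0) = λ^(-2)

M_X(t) = λ/(λ - t)
K_X(t) = log M_X(t) = log(λ) - log(λ - t)
K^(2)(t) = 1/(λ^2 - 2*λ*t + t^2)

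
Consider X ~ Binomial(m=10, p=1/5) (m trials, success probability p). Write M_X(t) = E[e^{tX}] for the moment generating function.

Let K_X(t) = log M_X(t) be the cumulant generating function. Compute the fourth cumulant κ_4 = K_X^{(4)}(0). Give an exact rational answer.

κ_4 = D^4[K](0) = 8/125

M_X(t) = (e^(t)/5 + 4/5)^10
K_X(t) = log M_X(t) = 10*log(e^(t)/5 + 4/5)
D^4[K](t) = (40*e^(3*t) - 640*e^(2*t) + 640*e^(t))/(e^(4*t) + 16*e^(3*t) + 96*e^(2*t) + 256*e^(t) + 256)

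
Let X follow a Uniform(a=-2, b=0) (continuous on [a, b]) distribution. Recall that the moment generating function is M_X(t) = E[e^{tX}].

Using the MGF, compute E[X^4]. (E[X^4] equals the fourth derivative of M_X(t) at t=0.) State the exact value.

M_X(t) = (1 - e^(-2*t))/(2*t)
D^4[M](t) = (-8*t^4 - 16*t^3 - 24*t^2 - 24*t + 12*e^(2*t) - 12)*e^(-2*t)/t^5

E[X^4] = D^4[M](0) = 16/5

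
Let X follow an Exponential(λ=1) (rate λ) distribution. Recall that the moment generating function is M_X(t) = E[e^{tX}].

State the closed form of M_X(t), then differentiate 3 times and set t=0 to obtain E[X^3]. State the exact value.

M_X(t) = 1/(1 - t)
M′(t) = 1/(t^2 - 2*t + 1)
M′′(t) = -2/(t^3 - 3*t^2 + 3*t - 1)
M′′′(t) = 6/(t^4 - 4*t^3 + 6*t^2 - 4*t + 1)

E[X^3] = M′′′(0) = 6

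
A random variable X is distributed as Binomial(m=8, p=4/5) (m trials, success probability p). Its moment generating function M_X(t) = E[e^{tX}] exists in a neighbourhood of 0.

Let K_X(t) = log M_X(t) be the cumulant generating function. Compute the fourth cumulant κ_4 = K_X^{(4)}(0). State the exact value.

κ_4 = D^4[K](0) = 32/625

M_X(t) = (4*e^(t)/5 + 1/5)^8
K_X(t) = log M_X(t) = 8*log(4*e^(t)/5 + 1/5)
D^4[K](t) = (512*e^(3*t) - 512*e^(2*t) + 32*e^(t))/(256*e^(4*t) + 256*e^(3*t) + 96*e^(2*t) + 16*e^(t) + 1)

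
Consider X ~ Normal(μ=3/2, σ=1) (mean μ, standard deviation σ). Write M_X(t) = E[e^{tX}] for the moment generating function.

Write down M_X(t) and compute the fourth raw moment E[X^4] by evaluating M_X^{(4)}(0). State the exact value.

E[X^4] = d^4M/dt^4 |_{t=0} = 345/16

M_X(t) = e^(t^2/2 + 3*t/2)
dM/dt = t*e^(3*t/2)*e^(t^2/2) + 3*e^(3*t/2)*e^(t^2/2)/2
d^2M/dt^2 = t^2*e^(3*t/2)*e^(t^2/2) + 3*t*e^(3*t/2)*e^(t^2/2) + 13*e^(3*t/2)*e^(t^2/2)/4
d^3M/dt^3 = t^3*e^(3*t/2)*e^(t^2/2) + 9*t^2*e^(3*t/2)*e^(t^2/2)/2 + 39*t*e^(3*t/2)*e^(t^2/2)/4 + 63*e^(3*t/2)*e^(t^2/2)/8
d^4M/dt^4 = t^4*e^(3*t/2)*e^(t^2/2) + 6*t^3*e^(3*t/2)*e^(t^2/2) + 39*t^2*e^(3*t/2)*e^(t^2/2)/2 + 63*t*e^(3*t/2)*e^(t^2/2)/2 + 345*e^(3*t/2)*e^(t^2/2)/16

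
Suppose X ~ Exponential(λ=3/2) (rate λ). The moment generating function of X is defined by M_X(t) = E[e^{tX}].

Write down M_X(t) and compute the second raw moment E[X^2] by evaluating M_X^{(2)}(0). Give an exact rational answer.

E[X^2] = M′′(0) = 8/9

M_X(t) = 3/(2*(3/2 - t))
M′(t) = 6/(4*t^2 - 12*t + 9)
M′′(t) = -24/(8*t^3 - 36*t^2 + 54*t - 27)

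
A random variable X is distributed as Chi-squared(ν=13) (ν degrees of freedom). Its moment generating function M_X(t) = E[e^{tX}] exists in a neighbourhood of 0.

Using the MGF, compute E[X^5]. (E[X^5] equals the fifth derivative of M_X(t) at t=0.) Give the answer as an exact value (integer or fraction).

M_X(t) = (1 - 2*t)^(-13/2)

E[X^5] = D^5[M](0) = 1322685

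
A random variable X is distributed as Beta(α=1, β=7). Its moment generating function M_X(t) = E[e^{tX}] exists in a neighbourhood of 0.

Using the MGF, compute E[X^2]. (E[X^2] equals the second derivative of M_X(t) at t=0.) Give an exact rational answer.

E[X^2] = M^(2)(0) = 1/36

M_X(t) = ₁F₁(1; 8; t)
M^(2)(t) = ₁F₁(3; 10; t)/36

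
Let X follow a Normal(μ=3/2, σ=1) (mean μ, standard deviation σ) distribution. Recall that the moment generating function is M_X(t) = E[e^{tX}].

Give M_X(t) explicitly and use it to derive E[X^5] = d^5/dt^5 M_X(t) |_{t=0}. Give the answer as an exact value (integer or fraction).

E[X^5] = M^(5)(0) = 2043/32

M_X(t) = e^(t^2/2 + 3*t/2)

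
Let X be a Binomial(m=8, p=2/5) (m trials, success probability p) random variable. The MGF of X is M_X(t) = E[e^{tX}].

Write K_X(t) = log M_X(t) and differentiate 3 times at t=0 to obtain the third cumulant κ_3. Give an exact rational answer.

M_X(t) = (2*e^(t)/5 + 3/5)^8
K_X(t) = log M_X(t) = 8*log(2*e^(t)/5 + 3/5)
K′(t) = 16*e^(t)/(2*e^(t) + 3)
K′′(t) = 48*e^(t)/(4*e^(2*t) + 12*e^(t) + 9)
K′′′(t) = (-96*e^(2*t) + 144*e^(t))/(8*e^(3*t) + 36*e^(2*t) + 54*e^(t) + 27)

κ_3 = K′′′(0) = 48/125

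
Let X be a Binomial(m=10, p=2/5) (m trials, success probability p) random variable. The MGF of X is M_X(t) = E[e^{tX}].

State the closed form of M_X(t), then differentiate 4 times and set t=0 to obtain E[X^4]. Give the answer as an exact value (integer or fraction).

M_X(t) = (2*e^(t)/5 + 3/5)^10

E[X^4] = M′′′′(0) = 63788/125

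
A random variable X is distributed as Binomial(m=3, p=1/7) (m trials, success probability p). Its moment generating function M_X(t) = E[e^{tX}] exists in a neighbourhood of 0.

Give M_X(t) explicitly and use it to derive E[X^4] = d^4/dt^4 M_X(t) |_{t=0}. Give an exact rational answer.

E[X^4] = M′′′′(0) = 477/343

M_X(t) = (e^(t)/7 + 6/7)^3
M′(t) = 3*e^(3*t)/343 + 36*e^(2*t)/343 + 108*e^(t)/343
M′′(t) = 9*e^(3*t)/343 + 72*e^(2*t)/343 + 108*e^(t)/343
M′′′(t) = 27*e^(3*t)/343 + 144*e^(2*t)/343 + 108*e^(t)/343
M′′′′(t) = 81*e^(3*t)/343 + 288*e^(2*t)/343 + 108*e^(t)/343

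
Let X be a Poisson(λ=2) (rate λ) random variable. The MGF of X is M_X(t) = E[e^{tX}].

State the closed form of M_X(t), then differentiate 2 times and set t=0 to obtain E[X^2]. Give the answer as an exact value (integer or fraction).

E[X^2] = M′′(0) = 6

M_X(t) = e^(2*e^(t) - 2)
M′(t) = 2*e^(-2)*e^(t)*e^(2*e^(t))
M′′(t) = (4*e^(2*t)*e^(2*e^(t)) + 2*e^(t)*e^(2*e^(t)))*e^(-2)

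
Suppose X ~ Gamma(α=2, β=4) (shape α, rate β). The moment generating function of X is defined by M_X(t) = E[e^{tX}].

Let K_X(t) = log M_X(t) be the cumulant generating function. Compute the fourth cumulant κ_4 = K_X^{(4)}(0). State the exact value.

κ_4 = D^4[K](0) = 3/64

M_X(t) = 16/(4 - t)^2
K_X(t) = log M_X(t) = -2*log(4 - t) + 4*log(2)
D^4[K](t) = 12/(t^4 - 16*t^3 + 96*t^2 - 256*t + 256)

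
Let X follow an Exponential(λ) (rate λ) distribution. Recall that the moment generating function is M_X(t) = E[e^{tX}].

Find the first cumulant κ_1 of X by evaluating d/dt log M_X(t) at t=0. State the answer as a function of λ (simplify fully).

κ_1 = dK/dt |_{t=0} = 1/λ

M_X(t) = λ/(λ - t)
K_X(t) = log M_X(t) = log(λ) - log(λ - t)
dK/dt = -1/(-λ + t)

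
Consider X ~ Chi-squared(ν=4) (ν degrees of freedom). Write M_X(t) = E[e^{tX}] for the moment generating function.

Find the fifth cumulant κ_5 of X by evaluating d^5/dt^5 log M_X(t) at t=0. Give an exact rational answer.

κ_5 = K′′′′′(0) = 1536

M_X(t) = (1 - 2*t)^(-2)
K_X(t) = log M_X(t) = -2*log(1 - 2*t)
K′(t) = -4/(2*t - 1)
K′′(t) = 8/(4*t^2 - 4*t + 1)
K′′′(t) = -32/(8*t^3 - 12*t^2 + 6*t - 1)
K′′′′(t) = 192/(16*t^4 - 32*t^3 + 24*t^2 - 8*t + 1)
K′′′′′(t) = -1536/(32*t^5 - 80*t^4 + 80*t^3 - 40*t^2 + 10*t - 1)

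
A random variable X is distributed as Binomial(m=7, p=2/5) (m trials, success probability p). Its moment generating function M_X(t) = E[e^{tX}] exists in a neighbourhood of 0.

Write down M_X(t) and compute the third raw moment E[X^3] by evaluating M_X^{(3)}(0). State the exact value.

M_X(t) = (2*e^(t)/5 + 3/5)^7
M^(3)(t) = 43904*e^(7*t)/78125 + 290304*e^(6*t)/78125 + 6048*e^(5*t)/625 + 193536*e^(4*t)/15625 + 122472*e^(3*t)/15625 + 163296*e^(2*t)/78125 + 10206*e^(t)/78125

E[X^3] = M^(3)(0) = 182/5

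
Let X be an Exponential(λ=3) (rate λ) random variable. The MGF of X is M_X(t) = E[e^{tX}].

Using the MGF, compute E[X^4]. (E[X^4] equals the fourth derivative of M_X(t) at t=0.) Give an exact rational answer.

E[X^4] = d^4M/dt^4 |_{t=0} = 8/27

M_X(t) = 3/(3 - t)
dM/dt = 3/(t^2 - 6*t + 9)
d^2M/dt^2 = -6/(t^3 - 9*t^2 + 27*t - 27)
d^3M/dt^3 = 18/(t^4 - 12*t^3 + 54*t^2 - 108*t + 81)
d^4M/dt^4 = -72/(t^5 - 15*t^4 + 90*t^3 - 270*t^2 + 405*t - 243)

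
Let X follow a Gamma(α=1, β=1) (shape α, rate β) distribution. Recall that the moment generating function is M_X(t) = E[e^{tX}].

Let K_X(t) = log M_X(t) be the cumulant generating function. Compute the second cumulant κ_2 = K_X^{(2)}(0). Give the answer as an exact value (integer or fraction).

M_X(t) = 1/(1 - t)
K_X(t) = log M_X(t) = -log(1 - t)
K′(t) = -1/(t - 1)
K′′(t) = 1/(t^2 - 2*t + 1)

κ_2 = K′′(0) = 1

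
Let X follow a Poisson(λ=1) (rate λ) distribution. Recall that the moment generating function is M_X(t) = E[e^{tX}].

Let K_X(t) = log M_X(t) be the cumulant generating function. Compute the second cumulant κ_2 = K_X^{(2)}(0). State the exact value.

κ_2 = K′′(0) = 1

M_X(t) = e^(e^(t) - 1)
K_X(t) = log M_X(t) = e^(t) - 1
K′(t) = e^(t)
K′′(t) = e^(t)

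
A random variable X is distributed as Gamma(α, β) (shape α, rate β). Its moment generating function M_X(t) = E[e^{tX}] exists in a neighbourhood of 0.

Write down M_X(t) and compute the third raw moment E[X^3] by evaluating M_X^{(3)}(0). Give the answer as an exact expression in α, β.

M_X(t) = (β/(β - t))^α
M^(3)(t) = (-α^3*β^α*(1/(β - t))^α - 3*α^2*β^α*(1/(β - t))^α - 2*α*β^α*(1/(β - t))^α)/(-β^3 + 3*β^2*t - 3*β*t^2 + t^3)

E[X^3] = M^(3)(0) = α*(α^2 + 3*α + 2)/β^3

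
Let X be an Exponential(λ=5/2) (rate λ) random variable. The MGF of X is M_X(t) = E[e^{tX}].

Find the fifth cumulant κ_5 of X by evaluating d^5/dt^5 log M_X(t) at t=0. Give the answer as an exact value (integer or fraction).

κ_5 = K′′′′′(0) = 768/3125

M_X(t) = 5/(2*(5/2 - t))
K_X(t) = log M_X(t) = -log(5/2 - t) - log(2) + log(5)
K′(t) = -2/(2*t - 5)
K′′(t) = 4/(4*t^2 - 20*t + 25)
K′′′(t) = -16/(8*t^3 - 60*t^2 + 150*t - 125)
K′′′′(t) = 96/(16*t^4 - 160*t^3 + 600*t^2 - 1000*t + 625)
K′′′′′(t) = -768/(32*t^5 - 400*t^4 + 2000*t^3 - 5000*t^2 + 6250*t - 3125)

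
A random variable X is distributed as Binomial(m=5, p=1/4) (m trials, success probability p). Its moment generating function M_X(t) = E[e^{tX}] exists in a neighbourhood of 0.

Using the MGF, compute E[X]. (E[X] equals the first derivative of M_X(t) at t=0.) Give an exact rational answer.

E[X] = D[M](0) = 5/4

M_X(t) = (e^(t)/4 + 3/4)^5
D[M](t) = 5*e^(5*t)/1024 + 15*e^(4*t)/256 + 135*e^(3*t)/512 + 135*e^(2*t)/256 + 405*e^(t)/1024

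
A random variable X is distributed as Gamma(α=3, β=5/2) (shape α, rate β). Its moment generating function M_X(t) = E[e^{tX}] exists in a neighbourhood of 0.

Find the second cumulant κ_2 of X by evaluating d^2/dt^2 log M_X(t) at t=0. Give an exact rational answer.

M_X(t) = 125/(8*(5/2 - t)^3)
K_X(t) = log M_X(t) = -3*log(5/2 - t) - 3*log(2) + 3*log(5)
K^(2)(t) = 12/(4*t^2 - 20*t + 25)

κ_2 = K^(2)(0) = 12/25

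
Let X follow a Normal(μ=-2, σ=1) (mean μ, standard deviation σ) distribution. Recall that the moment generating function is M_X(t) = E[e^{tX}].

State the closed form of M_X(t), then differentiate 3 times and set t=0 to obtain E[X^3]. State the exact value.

E[X^3] = M^(3)(0) = -14

M_X(t) = e^(t^2/2 - 2*t)
M^(3)(t) = (t^3*e^(t^2/2) - 6*t^2*e^(t^2/2) + 15*t*e^(t^2/2) - 14*e^(t^2/2))*e^(-2*t)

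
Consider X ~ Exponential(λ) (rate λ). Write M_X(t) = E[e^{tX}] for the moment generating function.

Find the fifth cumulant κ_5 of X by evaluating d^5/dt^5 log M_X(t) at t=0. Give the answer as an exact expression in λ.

κ_5 = K^(5)(0) = 24/λ^5

M_X(t) = λ/(λ - t)
K_X(t) = log M_X(t) = log(λ) - log(λ - t)
K^(5)(t) = -24/(-λ^5 + 5*λ^4*t - 10*λ^3*t^2 + 10*λ^2*t^3 - 5*λ*t^4 + t^5)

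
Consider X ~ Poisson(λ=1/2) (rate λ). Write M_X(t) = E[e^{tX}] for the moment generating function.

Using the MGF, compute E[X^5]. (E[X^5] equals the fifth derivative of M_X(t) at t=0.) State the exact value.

E[X^5] = M′′′′′(0) = 257/32

M_X(t) = e^(e^(t)/2 - 1/2)
M′(t) = e^(-1/2)*e^(t)*e^(e^(t)/2)/2
M′′(t) = (e^(2*t)*e^(e^(t)/2) + 2*e^(t)*e^(e^(t)/2))*e^(-1/2)/4
M′′′(t) = (e^(3*t)*e^(e^(t)/2) + 6*e^(2*t)*e^(e^(t)/2) + 4*e^(t)*e^(e^(t)/2))*e^(-1/2)/8
M′′′′(t) = (e^(4*t)*e^(e^(t)/2) + 12*e^(3*t)*e^(e^(t)/2) + 28*e^(2*t)*e^(e^(t)/2) + 8*e^(t)*e^(e^(t)/2))*e^(-1/2)/16
M′′′′′(t) = (e^(5*t)*e^(e^(t)/2) + 20*e^(4*t)*e^(e^(t)/2) + 100*e^(3*t)*e^(e^(t)/2) + 120*e^(2*t)*e^(e^(t)/2) + 16*e^(t)*e^(e^(t)/2))*e^(-1/2)/32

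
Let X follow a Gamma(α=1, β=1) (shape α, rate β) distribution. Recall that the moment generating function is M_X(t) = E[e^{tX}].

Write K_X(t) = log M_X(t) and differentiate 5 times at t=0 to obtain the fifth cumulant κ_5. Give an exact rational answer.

M_X(t) = 1/(1 - t)
K_X(t) = log M_X(t) = -log(1 - t)
K^(5)(t) = -24/(t^5 - 5*t^4 + 10*t^3 - 10*t^2 + 5*t - 1)

κ_5 = K^(5)(0) = 24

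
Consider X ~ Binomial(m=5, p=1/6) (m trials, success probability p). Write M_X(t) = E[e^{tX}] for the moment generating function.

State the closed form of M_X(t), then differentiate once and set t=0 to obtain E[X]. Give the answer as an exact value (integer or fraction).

M_X(t) = (e^(t)/6 + 5/6)^5
M′(t) = 5*e^(5*t)/7776 + 25*e^(4*t)/1944 + 125*e^(3*t)/1296 + 625*e^(2*t)/1944 + 3125*e^(t)/7776

E[X] = M′(0) = 5/6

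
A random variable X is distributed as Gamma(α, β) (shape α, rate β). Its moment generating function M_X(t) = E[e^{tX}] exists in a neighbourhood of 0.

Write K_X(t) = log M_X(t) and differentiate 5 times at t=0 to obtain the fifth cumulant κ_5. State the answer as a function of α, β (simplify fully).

M_X(t) = (β/(β - t))^α
K_X(t) = log M_X(t) = α*(log(β) - log(β - t))
K^(5)(t) = -24*α/(-β^5 + 5*β^4*t - 10*β^3*t^2 + 10*β^2*t^3 - 5*β*t^4 + t^5)

κ_5 = K^(5)(0) = 24*α/β^5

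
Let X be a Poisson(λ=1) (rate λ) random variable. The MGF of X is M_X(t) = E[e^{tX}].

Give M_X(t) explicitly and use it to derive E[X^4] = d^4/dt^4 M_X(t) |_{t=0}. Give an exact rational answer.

M_X(t) = e^(e^(t) - 1)
dM/dt = e^(-1)*e^(t)*e^(e^(t))
d^2M/dt^2 = (e^(2*t)*e^(e^(t)) + e^(t)*e^(e^(t)))*e^(-1)
d^3M/dt^3 = (e^(3*t)*e^(e^(t)) + 3*e^(2*t)*e^(e^(t)) + e^(t)*e^(e^(t)))*e^(-1)
d^4M/dt^4 = (e^(4*t)*e^(e^(t)) + 6*e^(3*t)*e^(e^(t)) + 7*e^(2*t)*e^(e^(t)) + e^(t)*e^(e^(t)))*e^(-1)

E[X^4] = d^4M/dt^4 |_{t=0} = 15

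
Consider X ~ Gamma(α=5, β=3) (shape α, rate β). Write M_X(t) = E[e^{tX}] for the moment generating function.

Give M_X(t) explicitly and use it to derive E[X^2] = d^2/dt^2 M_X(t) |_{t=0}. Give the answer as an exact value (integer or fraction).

E[X^2] = d^2M/dt^2 |_{t=0} = 10/3

M_X(t) = 243/(3 - t)^5
dM/dt = 1215/(t^6 - 18*t^5 + 135*t^4 - 540*t^3 + 1215*t^2 - 1458*t + 729)
d^2M/dt^2 = -7290/(t^7 - 21*t^6 + 189*t^5 - 945*t^4 + 2835*t^3 - 5103*t^2 + 5103*t - 2187)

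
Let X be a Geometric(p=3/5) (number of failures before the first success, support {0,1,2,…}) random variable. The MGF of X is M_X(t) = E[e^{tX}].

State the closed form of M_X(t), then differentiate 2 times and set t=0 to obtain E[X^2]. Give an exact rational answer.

E[X^2] = M^(2)(0) = 14/9

M_X(t) = 3/(5*(1 - 2*e^(t)/5))
M^(2)(t) = (-12*e^(2*t) - 30*e^(t))/(8*e^(3*t) - 60*e^(2*t) + 150*e^(t) - 125)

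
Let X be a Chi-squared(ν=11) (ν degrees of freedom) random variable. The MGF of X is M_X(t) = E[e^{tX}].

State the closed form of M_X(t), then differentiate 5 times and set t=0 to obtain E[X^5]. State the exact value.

M_X(t) = (1 - 2*t)^(-11/2)
dM/dt = 11/(64*t^6*√(1 - 2*t) - 192*t^5*√(1 - 2*t) + 240*t^4*√(1 - 2*t) - 160*t^3*√(1 - 2*t) + 60*t^2*√(1 - 2*t) - 12*t*√(1 - 2*t) + √(1 - 2*t))
d^2M/dt^2 = -143/(128*t^7*√(1 - 2*t) - 448*t^6*√(1 - 2*t) + 672*t^5*√(1 - 2*t) - 560*t^4*√(1 - 2*t) + 280*t^3*√(1 - 2*t) - 84*t^2*√(1 - 2*t) + 14*t*√(1 - 2*t) - √(1 - 2*t))

E[X^5] = d^5M/dt^5 |_{t=0} = 692835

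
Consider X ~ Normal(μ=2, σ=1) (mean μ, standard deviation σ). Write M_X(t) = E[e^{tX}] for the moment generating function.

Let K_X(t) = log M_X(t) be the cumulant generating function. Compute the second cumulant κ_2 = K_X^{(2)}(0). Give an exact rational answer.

M_X(t) = e^(t^2/2 + 2*t)
K_X(t) = log M_X(t) = t^2/2 + 2*t
D^2[K](t) = 1

κ_2 = D^2[K](0) = 1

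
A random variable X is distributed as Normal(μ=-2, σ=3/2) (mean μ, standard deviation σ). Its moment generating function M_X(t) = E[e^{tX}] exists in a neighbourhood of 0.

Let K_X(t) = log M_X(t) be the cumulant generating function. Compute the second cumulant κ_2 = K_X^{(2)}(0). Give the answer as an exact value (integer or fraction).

M_X(t) = e^(9*t^2/8 - 2*t)
K_X(t) = log M_X(t) = 9*t^2/8 - 2*t
K′(t) = 9*t/4 - 2
K′′(t) = 9/4

κ_2 = K′′(0) = 9/4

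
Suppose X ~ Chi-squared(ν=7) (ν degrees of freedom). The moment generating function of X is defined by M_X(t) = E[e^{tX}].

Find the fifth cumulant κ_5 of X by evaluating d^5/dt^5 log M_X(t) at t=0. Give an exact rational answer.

M_X(t) = (1 - 2*t)^(-7/2)
K_X(t) = log M_X(t) = -7*log(1 - 2*t)/2
K′(t) = -7/(2*t - 1)
K′′(t) = 14/(4*t^2 - 4*t + 1)
K′′′(t) = -56/(8*t^3 - 12*t^2 + 6*t - 1)
K′′′′(t) = 336/(16*t^4 - 32*t^3 + 24*t^2 - 8*t + 1)
K′′′′′(t) = -2688/(32*t^5 - 80*t^4 + 80*t^3 - 40*t^2 + 10*t - 1)

κ_5 = K′′′′′(0) = 2688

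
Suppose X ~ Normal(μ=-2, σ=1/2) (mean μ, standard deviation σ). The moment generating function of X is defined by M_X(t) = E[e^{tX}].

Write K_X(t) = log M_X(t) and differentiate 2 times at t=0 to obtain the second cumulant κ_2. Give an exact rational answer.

M_X(t) = e^(t^2/8 - 2*t)
K_X(t) = log M_X(t) = t^2/8 - 2*t
dK/dt = t/4 - 2
d^2K/dt^2 = 1/4

κ_2 = d^2K/dt^2 |_{t=0} = 1/4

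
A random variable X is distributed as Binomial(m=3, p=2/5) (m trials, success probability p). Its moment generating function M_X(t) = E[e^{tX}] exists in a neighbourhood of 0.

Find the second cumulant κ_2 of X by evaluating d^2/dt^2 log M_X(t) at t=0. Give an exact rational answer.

M_X(t) = (2*e^(t)/5 + 3/5)^3
K_X(t) = log M_X(t) = 3*log(2*e^(t)/5 + 3/5)
D^2[K](t) = 18*e^(t)/(4*e^(2*t) + 12*e^(t) + 9)

κ_2 = D^2[K](0) = 18/25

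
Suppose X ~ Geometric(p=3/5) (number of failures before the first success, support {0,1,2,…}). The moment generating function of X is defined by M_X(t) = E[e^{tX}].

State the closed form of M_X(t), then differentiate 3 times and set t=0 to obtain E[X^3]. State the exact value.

E[X^3] = d^3M/dt^3 |_{t=0} = 46/9

M_X(t) = 3/(5*(1 - 2*e^(t)/5))
dM/dt = 6*e^(t)/(4*e^(2*t) - 20*e^(t) + 25)
d^2M/dt^2 = (-12*e^(2*t) - 30*e^(t))/(8*e^(3*t) - 60*e^(2*t) + 150*e^(t) - 125)
d^3M/dt^3 = (24*e^(3*t) + 240*e^(2*t) + 150*e^(t))/(16*e^(4*t) - 160*e^(3*t) + 600*e^(2*t) - 1000*e^(t) + 625)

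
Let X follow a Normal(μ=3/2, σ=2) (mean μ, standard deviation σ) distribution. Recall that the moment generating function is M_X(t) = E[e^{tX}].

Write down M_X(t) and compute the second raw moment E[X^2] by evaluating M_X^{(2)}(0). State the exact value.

M_X(t) = e^(2*t^2 + 3*t/2)
M′(t) = 4*t*e^(3*t/2)*e^(2*t^2) + 3*e^(3*t/2)*e^(2*t^2)/2
M′′(t) = 16*t^2*e^(3*t/2)*e^(2*t^2) + 12*t*e^(3*t/2)*e^(2*t^2) + 25*e^(3*t/2)*e^(2*t^2)/4

E[X^2] = M′′(0) = 25/4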